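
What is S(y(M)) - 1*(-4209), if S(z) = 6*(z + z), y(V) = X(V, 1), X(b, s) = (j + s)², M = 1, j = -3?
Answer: 4257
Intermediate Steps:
X(b, s) = (-3 + s)²
y(V) = 4 (y(V) = (-3 + 1)² = (-2)² = 4)
S(z) = 12*z (S(z) = 6*(2*z) = 12*z)
S(y(M)) - 1*(-4209) = 12*4 - 1*(-4209) = 48 + 4209 = 4257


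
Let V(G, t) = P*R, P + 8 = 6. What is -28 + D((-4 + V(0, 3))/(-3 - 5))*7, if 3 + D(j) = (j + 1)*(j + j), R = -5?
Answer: -413/8 ≈ -51.625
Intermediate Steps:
P = -2 (P = -8 + 6 = -2)
V(G, t) = 10 (V(G, t) = -2*(-5) = 10)
D(j) = -3 + 2*j*(1 + j) (D(j) = -3 + (j + 1)*(j + j) = -3 + (1 + j)*(2*j) = -3 + 2*j*(1 + j))
-28 + D((-4 + V(0, 3))/(-3 - 5))*7 = -28 + (-3 + 2*((-4 + 10)/(-3 - 5)) + 2*((-4 + 10)/(-3 - 5))²)*7 = -28 + (-3 + 2*(6/(-8)) + 2*(6/(-8))²)*7 = -28 + (-3 + 2*(6*(-⅛)) + 2*(6*(-⅛))²)*7 = -28 + (-3 + 2*(-¾) + 2*(-¾)²)*7 = -28 + (-3 - 3/2 + 2*(9/16))*7 = -28 + (-3 - 3/2 + 9/8)*7 = -28 - 27/8*7 = -28 - 189/8 = -413/8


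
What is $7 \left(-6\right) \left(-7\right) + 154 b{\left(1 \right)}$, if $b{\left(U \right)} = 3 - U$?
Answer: $602$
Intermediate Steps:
$7 \left(-6\right) \left(-7\right) + 154 b{\left(1 \right)} = 7 \left(-6\right) \left(-7\right) + 154 \left(3 - 1\right) = \left(-42\right) \left(-7\right) + 154 \left(3 - 1\right) = 294 + 154 \cdot 2 = 294 + 308 = 602$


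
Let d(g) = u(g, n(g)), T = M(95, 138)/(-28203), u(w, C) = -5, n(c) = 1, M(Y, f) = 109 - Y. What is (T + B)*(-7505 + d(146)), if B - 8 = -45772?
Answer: 1384717516580/4029 ≈ 3.4369e+8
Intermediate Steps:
B = -45764 (B = 8 - 45772 = -45764)
T = -2/4029 (T = (109 - 1*95)/(-28203) = (109 - 95)*(-1/28203) = 14*(-1/28203) = -2/4029 ≈ -0.00049640)
d(g) = -5
(T + B)*(-7505 + d(146)) = (-2/4029 - 45764)*(-7505 - 5) = -184383158/4029*(-7510) = 1384717516580/4029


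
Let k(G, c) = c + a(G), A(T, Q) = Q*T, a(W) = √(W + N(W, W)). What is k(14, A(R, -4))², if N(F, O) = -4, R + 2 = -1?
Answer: (12 + √10)² ≈ 229.89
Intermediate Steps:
R = -3 (R = -2 - 1 = -3)
a(W) = √(-4 + W) (a(W) = √(W - 4) = √(-4 + W))
k(G, c) = c + √(-4 + G)
k(14, A(R, -4))² = (-4*(-3) + √(-4 + 14))² = (12 + √10)²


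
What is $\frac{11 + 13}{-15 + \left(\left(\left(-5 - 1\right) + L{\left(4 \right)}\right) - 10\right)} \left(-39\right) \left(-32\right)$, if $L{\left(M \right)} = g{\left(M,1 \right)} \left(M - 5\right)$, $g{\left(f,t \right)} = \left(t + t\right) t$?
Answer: $- \frac{9984}{11} \approx -907.64$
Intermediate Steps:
$g{\left(f,t \right)} = 2 t^{2}$ ($g{\left(f,t \right)} = 2 t t = 2 t^{2}$)
$L{\left(M \right)} = -10 + 2 M$ ($L{\left(M \right)} = 2 \cdot 1^{2} \left(M - 5\right) = 2 \cdot 1 \left(-5 + M\right) = 2 \left(-5 + M\right) = -10 + 2 M$)
$\frac{11 + 13}{-15 + \left(\left(\left(-5 - 1\right) + L{\left(4 \right)}\right) - 10\right)} \left(-39\right) \left(-32\right) = \frac{11 + 13}{-15 + \left(\left(\left(-5 - 1\right) + \left(-10 + 2 \cdot 4\right)\right) - 10\right)} \left(-39\right) \left(-32\right) = \frac{24}{-15 + \left(\left(-6 + \left(-10 + 8\right)\right) - 10\right)} \left(-39\right) \left(-32\right) = \frac{24}{-15 - 18} \left(-39\right) \left(-32\right) = \frac{24}{-33} \left(-39\right) \left(-32\right) = 24 \left(- \frac{1}{33}\right) \left(-39\right) \left(-32\right) = \left(- \frac{8}{11}\right) \left(-39\right) \left(-32\right) = \frac{312}{11} \left(-32\right) = - \frac{9984}{11}$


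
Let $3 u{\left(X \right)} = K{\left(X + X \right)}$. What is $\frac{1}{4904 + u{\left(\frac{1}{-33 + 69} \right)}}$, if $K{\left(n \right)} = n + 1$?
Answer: $\frac{54}{264835} \approx 0.0002039$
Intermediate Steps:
$K{\left(n \right)} = 1 + n$
$u{\left(X \right)} = \frac{1}{3} + \frac{2 X}{3}$ ($u{\left(X \right)} = \frac{1 + \left(X + X\right)}{3} = \frac{1 + 2 X}{3} = \frac{1}{3} + \frac{2 X}{3}$)
$\frac{1}{4904 + u{\left(\frac{1}{-33 + 69} \right)}} = \frac{1}{4904 + \left(\frac{1}{3} + \frac{2}{3 \left(-33 + 69\right)}\right)} = \frac{1}{4904 + \left(\frac{1}{3} + \frac{2}{3 \cdot 36}\right)} = \frac{1}{4904 + \left(\frac{1}{3} + \frac{2}{3} \cdot \frac{1}{36}\right)} = \frac{1}{4904 + \left(\frac{1}{3} + \frac{1}{54}\right)} = \frac{1}{4904 + \frac{19}{54}} = \frac{1}{\frac{264835}{54}} = \frac{54}{264835}$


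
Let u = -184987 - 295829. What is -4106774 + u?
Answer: -4587590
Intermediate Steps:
u = -480816
-4106774 + u = -4106774 - 480816 = -4587590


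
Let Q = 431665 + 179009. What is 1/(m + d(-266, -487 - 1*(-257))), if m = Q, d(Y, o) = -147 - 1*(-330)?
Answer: 1/610857 ≈ 1.6370e-6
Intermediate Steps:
Q = 610674
d(Y, o) = 183 (d(Y, o) = -147 + 330 = 183)
m = 610674
1/(m + d(-266, -487 - 1*(-257))) = 1/(610674 + 183) = 1/610857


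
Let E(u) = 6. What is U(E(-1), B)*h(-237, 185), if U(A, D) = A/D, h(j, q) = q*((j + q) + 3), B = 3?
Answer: -18130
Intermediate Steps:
h(j, q) = q*(3 + j + q)
U(A, D) = A/D
U(E(-1), B)*h(-237, 185) = (6/3)*(185*(3 - 237 + 185)) = (6*(⅓))*(185*(-49)) = 2*(-9065) = -18130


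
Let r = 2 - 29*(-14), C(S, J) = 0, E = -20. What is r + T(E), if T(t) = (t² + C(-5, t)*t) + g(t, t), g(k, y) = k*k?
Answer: 1208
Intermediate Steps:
g(k, y) = k²
T(t) = 2*t² (T(t) = (t² + 0*t) + t² = (t² + 0) + t² = t² + t² = 2*t²)
r = 408 (r = 2 + 406 = 408)
r + T(E) = 408 + 2*(-20)² = 408 + 2*400 = 408 + 800 = 1208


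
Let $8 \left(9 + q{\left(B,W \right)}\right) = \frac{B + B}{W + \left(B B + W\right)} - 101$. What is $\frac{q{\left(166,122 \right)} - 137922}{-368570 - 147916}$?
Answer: $\frac{7669665467}{28716621600} \approx 0.26708$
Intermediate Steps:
$q{\left(B,W \right)} = - \frac{173}{8} + \frac{B}{4 \left(B^{2} + 2 W\right)}$ ($q{\left(B,W \right)} = -9 + \frac{\frac{B + B}{W + \left(B B + W\right)} - 101}{8} = -9 + \frac{\frac{2 B}{W + \left(B^{2} + W\right)} - 101}{8} = -9 + \frac{\frac{2 B}{W + \left(W + B^{2}\right)} - 101}{8} = -9 + \frac{\frac{2 B}{B^{2} + 2 W} - 101}{8} = -9 + \frac{-101 + \frac{2 B}{B^{2} + 2 W}}{8} = -9 + \left(- \frac{101}{8} + \frac{B}{4 \left(B^{2} + 2 W\right)}\right) = - \frac{173}{8} + \frac{B}{4 \left(B^{2} + 2 W\right)}$)
$\frac{q{\left(166,122 \right)} - 137922}{-368570 - 147916} = \frac{\frac{\left(-346\right) 122 - 173 \cdot 166^{2} + 2 \cdot 166}{8 \left(166^{2} + 2 \cdot 122\right)} - 137922}{-368570 - 147916} = \frac{\frac{-42212 - 4767188 + 332}{8 \left(27556 + 244\right)} - 137922}{-516486} = \left(\frac{-42212 - 4767188 + 332}{8 \cdot 27800} - 137922\right) \left(- \frac{1}{516486}\right) = \left(\frac{1}{8} \cdot \frac{1}{27800} \left(-4809068\right) - 137922\right) \left(- \frac{1}{516486}\right) = \left(- \frac{1202267}{55600} - 137922\right) \left(- \frac{1}{516486}\right) = \left(- \frac{7669665467}{55600}\right) \left(- \frac{1}{516486}\right) = \frac{7669665467}{28716621600}$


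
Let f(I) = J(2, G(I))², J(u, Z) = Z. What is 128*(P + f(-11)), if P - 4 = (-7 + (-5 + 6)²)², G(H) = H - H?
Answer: 5120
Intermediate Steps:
G(H) = 0
P = 40 (P = 4 + (-7 + (-5 + 6)²)² = 4 + (-7 + 1²)² = 4 + (-7 + 1)² = 4 + (-6)² = 4 + 36 = 40)
f(I) = 0 (f(I) = 0² = 0)
128*(P + f(-11)) = 128*(40 + 0) = 128*40 = 5120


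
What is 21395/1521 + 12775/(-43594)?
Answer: 913262855/66306474 ≈ 13.773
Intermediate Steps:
21395/1521 + 12775/(-43594) = 21395*(1/1521) + 12775*(-1/43594) = 21395/1521 - 12775/43594 = 913262855/66306474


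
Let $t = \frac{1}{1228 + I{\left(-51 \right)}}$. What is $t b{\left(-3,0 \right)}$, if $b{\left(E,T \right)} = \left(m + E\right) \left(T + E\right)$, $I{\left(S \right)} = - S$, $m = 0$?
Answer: $\frac{9}{1279} \approx 0.0070367$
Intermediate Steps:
$b{\left(E,T \right)} = E \left(E + T\right)$ ($b{\left(E,T \right)} = \left(0 + E\right) \left(T + E\right) = E \left(E + T\right)$)
$t = \frac{1}{1279}$ ($t = \frac{1}{1228 - -51} = \frac{1}{1228 + 51} = \frac{1}{1279} \approx 0.00078186$)
$t b{\left(-3,0 \right)} = \frac{\left(-3\right) \left(-3 + 0\right)}{1279} = \frac{\left(-3\right) \left(-3\right)}{1279} = \frac{1}{1279} \cdot 9 = \frac{9}{1279}$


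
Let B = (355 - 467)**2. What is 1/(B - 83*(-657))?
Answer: 1/67075 ≈ 1.4909e-5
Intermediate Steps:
B = 12544 (B = (-112)**2 = 12544)
1/(B - 83*(-657)) = 1/(12544 - 83*(-657)) = 1/(12544 + 54531) = 1/67075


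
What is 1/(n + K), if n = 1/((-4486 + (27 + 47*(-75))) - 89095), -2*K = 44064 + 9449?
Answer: -194158/5194988529 ≈ -3.7374e-5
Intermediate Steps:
K = -53513/2 (K = -(44064 + 9449)/2 = -1/2*53513 = -53513/2 ≈ -26757.)
n = -1/97079 (n = 1/((-4486 + (27 - 3525)) - 89095) = 1/((-4486 - 3498) - 89095) = 1/(-7984 - 89095) = 1/(-97079) = -1/97079 ≈ -1.0301e-5)
1/(n + K) = 1/(-1/97079 - 53513/2) = 1/(-5194988529/194158) = -194158/5194988529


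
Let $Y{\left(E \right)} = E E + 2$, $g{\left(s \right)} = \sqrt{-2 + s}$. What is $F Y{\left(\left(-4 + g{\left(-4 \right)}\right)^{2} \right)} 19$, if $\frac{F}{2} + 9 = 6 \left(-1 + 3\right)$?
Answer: $-32148 - 18240 i \sqrt{6} \approx -32148.0 - 44679.0 i$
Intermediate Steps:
$F = 6$ ($F = -18 + 2 \cdot 6 \left(-1 + 3\right) = -18 + 2 \cdot 6 \cdot 2 = -18 + 2 \cdot 12 = -18 + 24 = 6$)
$Y{\left(E \right)} = 2 + E^{2}$ ($Y{\left(E \right)} = E^{2} + 2 = 2 + E^{2}$)
$F Y{\left(\left(-4 + g{\left(-4 \right)}\right)^{2} \right)} 19 = 6 \left(2 + \left(\left(-4 + \sqrt{-2 - 4}\right)^{2}\right)^{2}\right) 19 = 6 \left(2 + \left(\left(-4 + \sqrt{-6}\right)^{2}\right)^{2}\right) 19 = 6 \left(2 + \left(\left(-4 + i \sqrt{6}\right)^{2}\right)^{2}\right) 19 = 6 \left(2 + \left(-4 + i \sqrt{6}\right)^{4}\right) 19 = \left(12 + 6 \left(-4 + i \sqrt{6}\right)^{4}\right) 19 = 228 + 114 \left(-4 + i \sqrt{6}\right)^{4}$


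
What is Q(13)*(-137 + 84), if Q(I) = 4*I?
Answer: -2756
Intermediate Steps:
Q(13)*(-137 + 84) = (4*13)*(-137 + 84) = 52*(-53) = -2756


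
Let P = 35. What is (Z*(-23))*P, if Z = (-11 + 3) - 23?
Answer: 24955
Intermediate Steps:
Z = -31 (Z = -8 - 23 = -31)
(Z*(-23))*P = -31*(-23)*35 = 713*35 = 24955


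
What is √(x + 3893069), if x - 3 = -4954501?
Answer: I*√1061429 ≈ 1030.3*I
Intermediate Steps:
x = -4954498 (x = 3 - 4954501 = -4954498)
√(x + 3893069) = √(-4954498 + 3893069) = √(-1061429) = I*√1061429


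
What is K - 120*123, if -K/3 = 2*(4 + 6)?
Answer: -14820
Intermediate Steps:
K = -60 (K = -6*(4 + 6) = -6*10 = -3*20 = -60)
K - 120*123 = -60 - 120*123 = -60 - 14760 = -14820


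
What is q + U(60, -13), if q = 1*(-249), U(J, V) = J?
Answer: -189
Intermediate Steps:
q = -249
q + U(60, -13) = -249 + 60 = -189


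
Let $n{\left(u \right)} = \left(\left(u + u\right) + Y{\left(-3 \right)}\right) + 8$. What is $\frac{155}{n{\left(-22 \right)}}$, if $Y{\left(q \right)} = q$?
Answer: $- \frac{155}{39} \approx -3.9744$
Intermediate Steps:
$n{\left(u \right)} = 5 + 2 u$ ($n{\left(u \right)} = \left(\left(u + u\right) - 3\right) + 8 = \left(2 u - 3\right) + 8 = \left(-3 + 2 u\right) + 8 = 5 + 2 u$)
$\frac{155}{n{\left(-22 \right)}} = \frac{155}{5 + 2 \left(-22\right)} = \frac{155}{5 - 44} = \frac{155}{-39} = 155 \left(- \frac{1}{39}\right) = - \frac{155}{39}$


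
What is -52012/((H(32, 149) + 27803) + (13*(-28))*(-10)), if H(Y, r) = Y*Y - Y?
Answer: -52012/32435 ≈ -1.6036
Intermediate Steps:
H(Y, r) = Y² - Y
-52012/((H(32, 149) + 27803) + (13*(-28))*(-10)) = -52012/((32*(-1 + 32) + 27803) + (13*(-28))*(-10)) = -52012/((32*31 + 27803) - 364*(-10)) = -52012/((992 + 27803) + 3640) = -52012/(28795 + 3640) = -52012/32435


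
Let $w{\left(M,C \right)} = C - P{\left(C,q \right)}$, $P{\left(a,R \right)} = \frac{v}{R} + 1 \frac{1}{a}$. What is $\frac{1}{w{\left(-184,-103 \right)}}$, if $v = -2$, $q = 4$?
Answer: $- \frac{206}{21113} \approx -0.009757$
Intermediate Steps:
$P{\left(a,R \right)} = \frac{1}{a} - \frac{2}{R}$ ($P{\left(a,R \right)} = - \frac{2}{R} + 1 \frac{1}{a} = - \frac{2}{R} + \frac{1}{a} = \frac{1}{a} - \frac{2}{R}$)
$w{\left(M,C \right)} = \frac{1}{2} + C - \frac{1}{C}$ ($w{\left(M,C \right)} = C - \left(\frac{1}{C} - \frac{2}{4}\right) = C - \left(\frac{1}{C} - \frac{1}{2}\right) = C - \left(- \frac{1}{2} + \frac{1}{C}\right) = C + \left(\frac{1}{2} - \frac{1}{C}\right) = \frac{1}{2} + C - \frac{1}{C}$)
$\frac{1}{w{\left(-184,-103 \right)}} = \frac{1}{\frac{1}{2} - 103 - \frac{1}{-103}} = \frac{1}{\frac{1}{2} - 103 - - \frac{1}{103}} = \frac{1}{\frac{1}{2} - 103 + \frac{1}{103}} = \frac{1}{- \frac{21113}{206}} = - \frac{206}{21113}$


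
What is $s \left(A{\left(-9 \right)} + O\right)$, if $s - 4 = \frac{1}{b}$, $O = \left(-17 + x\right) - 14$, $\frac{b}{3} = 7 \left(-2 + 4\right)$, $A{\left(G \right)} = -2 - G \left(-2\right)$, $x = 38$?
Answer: $- \frac{2197}{42} \approx -52.31$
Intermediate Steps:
$A{\left(G \right)} = -2 + 2 G$ ($A{\left(G \right)} = -2 - - 2 G = -2 + 2 G$)
$b = 42$ ($b = 3 \cdot 7 \left(-2 + 4\right) = 3 \cdot 7 \cdot 2 = 3 \cdot 14 = 42$)
$O = 7$ ($O = \left(-17 + 38\right) - 14 = 21 - 14 = 7$)
$s = \frac{169}{42}$ ($s = 4 + \frac{1}{42} = \frac{169}{42} \approx 4.0238$)
$s \left(A{\left(-9 \right)} + O\right) = \frac{169 \left(\left(-2 + 2 \left(-9\right)\right) + 7\right)}{42} = \frac{169 \left(\left(-2 - 18\right) + 7\right)}{42} = \frac{169 \left(-20 + 7\right)}{42} = \frac{169}{42} \left(-13\right) = - \frac{2197}{42}$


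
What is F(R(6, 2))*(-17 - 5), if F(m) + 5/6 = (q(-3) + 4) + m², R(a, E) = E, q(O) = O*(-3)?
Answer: -1067/3 ≈ -355.67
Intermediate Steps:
q(O) = -3*O
F(m) = 73/6 + m² (F(m) = -⅚ + ((-3*(-3) + 4) + m²) = -⅚ + ((9 + 4) + m²) = -⅚ + (13 + m²) = 73/6 + m²)
F(R(6, 2))*(-17 - 5) = (73/6 + 2²)*(-17 - 5) = (73/6 + 4)*(-22) = (97/6)*(-22) = -1067/3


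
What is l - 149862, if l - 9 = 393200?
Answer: 243347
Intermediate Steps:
l = 393209 (l = 9 + 393200 = 393209)
l - 149862 = 393209 - 149862 = 243347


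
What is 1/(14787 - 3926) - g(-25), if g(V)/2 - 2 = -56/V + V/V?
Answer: -2845557/271525 ≈ -10.480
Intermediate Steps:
g(V) = 6 - 112/V (g(V) = 4 + 2*(-56/V + V/V) = 4 + 2*(-56/V + 1) = 4 + 2*(1 - 56/V) = 4 + (2 - 112/V) = 6 - 112/V)
1/(14787 - 3926) - g(-25) = 1/(14787 - 3926) - (6 - 112/(-25)) = 1/10861 - (6 - 112*(-1/25)) = 1/10861 - (6 + 112/25) = 1/10861 - 1*262/25 = 1/10861 - 262/25 = -2845557/271525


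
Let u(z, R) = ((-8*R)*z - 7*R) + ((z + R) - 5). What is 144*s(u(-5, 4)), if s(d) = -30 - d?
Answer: -22464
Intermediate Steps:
u(z, R) = -5 + z - 6*R - 8*R*z (u(z, R) = (-8*R*z - 7*R) + ((R + z) - 5) = (-7*R - 8*R*z) + (-5 + R + z) = -5 + z - 6*R - 8*R*z)
144*s(u(-5, 4)) = 144*(-30 - (-5 - 5 - 6*4 - 8*4*(-5))) = 144*(-30 - (-5 - 5 - 24 + 160)) = 144*(-30 - 1*126) = 144*(-30 - 126) = 144*(-156) = -22464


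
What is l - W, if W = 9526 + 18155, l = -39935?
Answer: -67616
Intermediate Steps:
W = 27681
l - W = -39935 - 1*27681 = -39935 - 27681 = -67616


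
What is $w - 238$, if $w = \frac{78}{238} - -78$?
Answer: $- \frac{19001}{119} \approx -159.67$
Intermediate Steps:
$w = \frac{9321}{119}$ ($w = 78 \cdot \frac{1}{238} + 78 = \frac{39}{119} + 78 = \frac{9321}{119} \approx 78.328$)
$w - 238 = \frac{9321}{119} - 238 = - \frac{19001}{119}$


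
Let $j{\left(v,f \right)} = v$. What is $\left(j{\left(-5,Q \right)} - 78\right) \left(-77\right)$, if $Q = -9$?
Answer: $6391$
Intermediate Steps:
$\left(j{\left(-5,Q \right)} - 78\right) \left(-77\right) = \left(-5 - 78\right) \left(-77\right) = \left(-83\right) \left(-77\right) = 6391$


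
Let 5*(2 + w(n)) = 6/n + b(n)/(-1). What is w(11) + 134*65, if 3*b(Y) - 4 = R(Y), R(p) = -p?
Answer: 287383/33 ≈ 8708.6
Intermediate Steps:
b(Y) = 4/3 - Y/3 (b(Y) = 4/3 + (-Y)/3 = 4/3 - Y/3)
w(n) = -34/15 + n/15 + 6/(5*n) (w(n) = -2 + (6/n + (4/3 - n/3)/(-1))/5 = -2 + (6/n + (4/3 - n/3)*(-1))/5 = -2 + (6/n + (-4/3 + n/3))/5 = -2 + (-4/3 + 6/n + n/3)/5 = -2 + (-4/15 + n/15 + 6/(5*n)) = -34/15 + n/15 + 6/(5*n))
w(11) + 134*65 = (1/15)*(18 - 1*11*(34 - 1*11))/11 + 134*65 = (1/15)*(1/11)*(18 - 1*11*(34 - 11)) + 8710 = (1/15)*(1/11)*(18 - 1*11*23) + 8710 = (1/15)*(1/11)*(18 - 253) + 8710 = (1/15)*(1/11)*(-235) + 8710 = -47/33 + 8710 = 287383/33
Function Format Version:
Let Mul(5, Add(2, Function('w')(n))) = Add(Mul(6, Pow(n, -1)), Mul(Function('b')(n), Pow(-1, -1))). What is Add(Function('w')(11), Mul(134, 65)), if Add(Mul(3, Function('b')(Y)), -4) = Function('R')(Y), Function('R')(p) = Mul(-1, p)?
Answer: Rational(287383, 33) ≈ 8708.6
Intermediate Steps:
Function('b')(Y) = Add(Rational(4, 3), Mul(Rational(-1, 3), Y)) (Function('b')(Y) = Add(Rational(4, 3), Mul(Rational(1, 3), Mul(-1, Y))) = Add(Rational(4, 3), Mul(Rational(-1, 3), Y)))
Function('w')(n) = Add(Rational(-34, 15), Mul(Rational(1, 15), n), Mul(Rational(6, 5), Pow(n, -1))) (Function('w')(n) = Add(-2, Mul(Rational(1, 5), Add(Mul(6, Pow(n, -1)), Mul(Add(Rational(4, 3), Mul(Rational(-1, 3), n)), Pow(-1, -1))))) = Add(-2, Mul(Rational(1, 5), Add(Mul(6, Pow(n, -1)), Mul(Add(Rational(4, 3), Mul(Rational(-1, 3), n)), -1)))) = Add(-2, Mul(Rational(1, 5), Add(Mul(6, Pow(n, -1)), Add(Rational(-4, 3), Mul(Rational(1, 3), n))))) = Add(-2, Mul(Rational(1, 5), Add(Rational(-4, 3), Mul(6, Pow(n, -1)), Mul(Rational(1, 3), n)))) = Add(-2, Add(Rational(-4, 15), Mul(Rational(1, 15), n), Mul(Rational(6, 5), Pow(n, -1)))) = Add(Rational(-34, 15), Mul(Rational(1, 15), n), Mul(Rational(6, 5), Pow(n, -1))))
Add(Function('w')(11), Mul(134, 65)) = Add(Mul(Rational(1, 15), Pow(11, -1), Add(18, Mul(-1, 11, Add(34, Mul(-1, 11))))), Mul(134, 65)) = Add(Mul(Rational(1, 15), Rational(1, 11), Add(18, Mul(-1, 11, Add(34, -11)))), 8710) = Add(Mul(Rational(1, 15), Rational(1, 11), Add(18, Mul(-1, 11, 23))), 8710) = Add(Mul(Rational(1, 15), Rational(1, 11), Add(18, -253)), 8710) = Add(Mul(Rational(1, 15), Rational(1, 11), -235), 8710) = Add(Rational(-47, 33), 8710) = Rational(287383, 33)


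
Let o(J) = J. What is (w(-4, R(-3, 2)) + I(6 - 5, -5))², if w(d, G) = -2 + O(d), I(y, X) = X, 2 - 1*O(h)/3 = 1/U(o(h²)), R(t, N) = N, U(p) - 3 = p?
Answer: 484/361 ≈ 1.3407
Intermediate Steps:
U(p) = 3 + p
O(h) = 6 - 3/(3 + h²)
w(d, G) = -2 + 3*(5 + 2*d²)/(3 + d²)
(w(-4, R(-3, 2)) + I(6 - 5, -5))² = ((9 + 4*(-4)²)/(3 + (-4)²) - 5)² = ((9 + 4*16)/(3 + 16) - 5)² = ((9 + 64)/19 - 5)² = ((1/19)*73 - 5)² = (73/19 - 5)² = (-22/19)² = 484/361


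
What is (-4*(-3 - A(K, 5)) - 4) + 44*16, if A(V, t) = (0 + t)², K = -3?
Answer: 812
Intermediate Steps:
A(V, t) = t²
(-4*(-3 - A(K, 5)) - 4) + 44*16 = (-4*(-3 - 1*5²) - 4) + 44*16 = (-4*(-3 - 1*25) - 4) + 704 = (-4*(-3 - 25) - 4) + 704 = (-4*(-28) - 4) + 704 = (112 - 4) + 704 = 108 + 704 = 812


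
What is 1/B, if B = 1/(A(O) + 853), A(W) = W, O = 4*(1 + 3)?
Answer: 869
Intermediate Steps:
O = 16 (O = 4*4 = 16)
B = 1/869 (B = 1/(16 + 853) = 1/869 ≈ 0.0011507)
1/B = 1/(1/869) = 869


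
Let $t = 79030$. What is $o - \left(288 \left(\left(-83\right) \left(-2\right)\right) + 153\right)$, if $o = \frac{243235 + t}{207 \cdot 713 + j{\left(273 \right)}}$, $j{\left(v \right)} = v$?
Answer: $- \frac{7091383039}{147864} \approx -47959.0$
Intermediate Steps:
$o = \frac{322265}{147864}$ ($o = \frac{243235 + 79030}{207 \cdot 713 + 273} = \frac{322265}{147591 + 273} = \frac{322265}{147864} \approx 2.1795$)
$o - \left(288 \left(\left(-83\right) \left(-2\right)\right) + 153\right) = \frac{322265}{147864} - \left(288 \left(\left(-83\right) \left(-2\right)\right) + 153\right) = \frac{322265}{147864} - \left(288 \cdot 166 + 153\right) = \frac{322265}{147864} - \left(47808 + 153\right) = \frac{322265}{147864} - 47961 = - \frac{7091383039}{147864}$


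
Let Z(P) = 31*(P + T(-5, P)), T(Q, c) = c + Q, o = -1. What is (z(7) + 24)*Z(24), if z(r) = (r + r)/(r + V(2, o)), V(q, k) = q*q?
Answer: 370574/11 ≈ 33689.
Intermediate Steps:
T(Q, c) = Q + c
V(q, k) = q²
Z(P) = -155 + 62*P (Z(P) = 31*(P + (-5 + P)) = 31*(-5 + 2*P) = -155 + 62*P)
z(r) = 2*r/(4 + r) (z(r) = (r + r)/(r + 2²) = (2*r)/(r + 4) = (2*r)/(4 + r) = 2*r/(4 + r))
(z(7) + 24)*Z(24) = (2*7/(4 + 7) + 24)*(-155 + 62*24) = (2*7/11 + 24)*(-155 + 1488) = (2*7*(1/11) + 24)*1333 = (14/11 + 24)*1333 = (278/11)*1333 = 370574/11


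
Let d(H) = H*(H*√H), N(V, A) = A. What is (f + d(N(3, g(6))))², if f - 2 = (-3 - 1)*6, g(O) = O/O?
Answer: 441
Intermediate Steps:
g(O) = 1
d(H) = H^(5/2) (d(H) = H*H^(3/2) = H^(5/2))
f = -22 (f = 2 + (-3 - 1)*6 = 2 - 4*6 = 2 - 24 = -22)
(f + d(N(3, g(6))))² = (-22 + 1^(5/2))² = (-22 + 1)² = (-21)² = 441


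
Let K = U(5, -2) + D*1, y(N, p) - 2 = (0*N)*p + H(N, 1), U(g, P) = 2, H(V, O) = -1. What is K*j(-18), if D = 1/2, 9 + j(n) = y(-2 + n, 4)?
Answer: -20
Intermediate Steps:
y(N, p) = 1 (y(N, p) = 2 + ((0*N)*p - 1) = 2 + (0*p - 1) = 2 + (0 - 1) = 2 - 1 = 1)
j(n) = -8 (j(n) = -9 + 1 = -8)
D = 1/2 ≈ 0.50000
K = 5/2 (K = 2 + (1/2)*1 = 2 + 1/2 = 5/2 ≈ 2.5000)
K*j(-18) = (5/2)*(-8) = -20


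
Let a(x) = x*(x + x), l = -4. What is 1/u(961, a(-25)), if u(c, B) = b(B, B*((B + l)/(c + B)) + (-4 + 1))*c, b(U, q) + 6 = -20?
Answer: -1/24986 ≈ -4.0022e-5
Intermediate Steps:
b(U, q) = -26 (b(U, q) = -6 - 20 = -26)
a(x) = 2*x² (a(x) = x*(2*x) = 2*x²)
u(c, B) = -26*c
1/u(961, a(-25)) = 1/(-26*961) = 1/(-24986) = -1/24986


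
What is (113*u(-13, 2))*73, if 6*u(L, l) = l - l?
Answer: 0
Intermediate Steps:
u(L, l) = 0 (u(L, l) = (l - l)/6 = (1/6)*0 = 0)
(113*u(-13, 2))*73 = (113*0)*73 = 0*73 = 0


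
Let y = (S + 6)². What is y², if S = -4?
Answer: 16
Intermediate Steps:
y = 4 (y = (-4 + 6)² = 2² = 4)
y² = 4² = 16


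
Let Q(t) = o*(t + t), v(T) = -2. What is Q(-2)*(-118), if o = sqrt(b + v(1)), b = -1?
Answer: 472*I*sqrt(3) ≈ 817.53*I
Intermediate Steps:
o = I*sqrt(3) (o = sqrt(-1 - 2) = sqrt(-3) = I*sqrt(3) ≈ 1.732*I)
Q(t) = 2*I*t*sqrt(3) (Q(t) = (I*sqrt(3))*(t + t) = (I*sqrt(3))*(2*t) = 2*I*t*sqrt(3))
Q(-2)*(-118) = (2*I*(-2)*sqrt(3))*(-118) = -4*I*sqrt(3)*(-118) = 472*I*sqrt(3)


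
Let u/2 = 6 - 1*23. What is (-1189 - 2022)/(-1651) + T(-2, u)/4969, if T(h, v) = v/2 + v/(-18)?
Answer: 11028815/5679567 ≈ 1.9418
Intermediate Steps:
u = -34 (u = 2*(6 - 1*23) = 2*(6 - 23) = 2*(-17) = -34)
T(h, v) = 4*v/9 (T(h, v) = v*(½) + v*(-1/18) = v/2 - v/18 = 4*v/9)
(-1189 - 2022)/(-1651) + T(-2, u)/4969 = (-1189 - 2022)/(-1651) + ((4/9)*(-34))/4969 = -3211*(-1/1651) - 136/9*1/4969 = 247/127 - 136/44721 = 11028815/5679567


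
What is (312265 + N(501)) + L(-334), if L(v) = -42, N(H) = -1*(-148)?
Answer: 312371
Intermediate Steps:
N(H) = 148
(312265 + N(501)) + L(-334) = (312265 + 148) - 42 = 312413 - 42 = 312371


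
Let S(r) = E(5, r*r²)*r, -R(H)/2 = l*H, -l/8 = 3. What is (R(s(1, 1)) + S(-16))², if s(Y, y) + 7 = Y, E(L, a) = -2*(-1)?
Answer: 102400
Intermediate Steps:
l = -24 (l = -8*3 = -24)
E(L, a) = 2
s(Y, y) = -7 + Y
R(H) = 48*H (R(H) = -(-48)*H = 48*H)
S(r) = 2*r
(R(s(1, 1)) + S(-16))² = (48*(-7 + 1) + 2*(-16))² = (48*(-6) - 32)² = (-288 - 32)² = (-320)² = 102400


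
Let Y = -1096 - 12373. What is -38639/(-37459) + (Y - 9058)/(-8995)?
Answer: 1191396698/336943705 ≈ 3.5359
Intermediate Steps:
Y = -13469
-38639/(-37459) + (Y - 9058)/(-8995) = -38639/(-37459) + (-13469 - 9058)/(-8995) = -38639*(-1/37459) - 22527*(-1/8995) = 38639/37459 + 22527/8995 = 1191396698/336943705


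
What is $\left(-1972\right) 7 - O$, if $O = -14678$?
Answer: $874$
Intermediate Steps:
$\left(-1972\right) 7 - O = \left(-1972\right) 7 - -14678 = -13804 + 14678 = 874$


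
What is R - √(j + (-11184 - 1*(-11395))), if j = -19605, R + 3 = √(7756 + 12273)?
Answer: -3 + √20029 - I*√19394 ≈ 138.52 - 139.26*I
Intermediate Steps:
R = -3 + √20029 (R = -3 + √(7756 + 12273) = -3 + √20029 ≈ 138.52)
R - √(j + (-11184 - 1*(-11395))) = (-3 + √20029) - √(-19605 + (-11184 - 1*(-11395))) = (-3 + √20029) - √(-19605 + (-11184 + 11395)) = (-3 + √20029) - √(-19605 + 211) = (-3 + √20029) - √(-19394) = (-3 + √20029) - I*√19394 = -3 + √20029 - I*√19394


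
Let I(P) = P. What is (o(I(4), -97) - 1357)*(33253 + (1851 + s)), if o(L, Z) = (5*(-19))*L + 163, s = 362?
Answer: -55823484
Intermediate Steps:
o(L, Z) = 163 - 95*L (o(L, Z) = -95*L + 163 = 163 - 95*L)
(o(I(4), -97) - 1357)*(33253 + (1851 + s)) = ((163 - 95*4) - 1357)*(33253 + (1851 + 362)) = ((163 - 380) - 1357)*(33253 + 2213) = (-217 - 1357)*35466 = -1574*35466 = -55823484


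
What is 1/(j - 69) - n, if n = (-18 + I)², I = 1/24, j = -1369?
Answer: -133562447/414144 ≈ -322.50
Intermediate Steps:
I = 1/24 ≈ 0.041667
n = 185761/576 (n = (-18 + 1/24)² = (-431/24)² = 185761/576 ≈ 322.50)
1/(j - 69) - n = 1/(-1369 - 69) - 1*185761/576 = 1/(-1438) - 185761/576 = -1/1438 - 185761/576 = -133562447/414144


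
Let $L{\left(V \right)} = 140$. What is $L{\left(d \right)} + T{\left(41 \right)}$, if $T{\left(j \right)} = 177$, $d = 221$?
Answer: $317$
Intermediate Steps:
$L{\left(d \right)} + T{\left(41 \right)} = 140 + 177 = 317$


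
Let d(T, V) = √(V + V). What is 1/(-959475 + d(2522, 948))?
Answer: -319825/306864091243 - 2*√474/920592273729 ≈ -1.0423e-6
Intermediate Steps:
d(T, V) = √2*√V (d(T, V) = √(2*V) = √2*√V)
1/(-959475 + d(2522, 948)) = 1/(-959475 + √2*√948) = 1/(-959475 + √2*(2*√237)) = 1/(-959475 + 2*√474)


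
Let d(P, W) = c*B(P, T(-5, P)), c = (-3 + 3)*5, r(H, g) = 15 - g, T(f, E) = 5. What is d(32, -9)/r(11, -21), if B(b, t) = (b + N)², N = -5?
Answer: 0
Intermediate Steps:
B(b, t) = (-5 + b)² (B(b, t) = (b - 5)² = (-5 + b)²)
c = 0 (c = 0*5 = 0)
d(P, W) = 0 (d(P, W) = 0*(-5 + P)² = 0)
d(32, -9)/r(11, -21) = 0/(15 - 1*(-21)) = 0/(15 + 21) = 0/36 = 0*(1/36) = 0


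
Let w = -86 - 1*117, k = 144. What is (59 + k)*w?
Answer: -41209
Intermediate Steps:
w = -203 (w = -86 - 117 = -203)
(59 + k)*w = (59 + 144)*(-203) = 203*(-203) = -41209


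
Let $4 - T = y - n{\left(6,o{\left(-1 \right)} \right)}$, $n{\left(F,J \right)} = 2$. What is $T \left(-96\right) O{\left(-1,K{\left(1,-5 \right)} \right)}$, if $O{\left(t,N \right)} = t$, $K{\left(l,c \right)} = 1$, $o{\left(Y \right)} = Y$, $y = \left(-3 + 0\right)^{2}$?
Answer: $-288$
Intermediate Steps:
$y = 9$ ($y = \left(-3\right)^{2} = 9$)
$T = -3$ ($T = 4 - \left(9 - 2\right) = 4 - 7 = -3$)
$T \left(-96\right) O{\left(-1,K{\left(1,-5 \right)} \right)} = \left(-3\right) \left(-96\right) \left(-1\right) = 288 \left(-1\right) = -288$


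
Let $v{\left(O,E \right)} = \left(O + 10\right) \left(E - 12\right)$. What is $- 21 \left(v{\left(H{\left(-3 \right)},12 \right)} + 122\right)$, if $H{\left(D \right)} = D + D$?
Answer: $-2562$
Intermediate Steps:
$H{\left(D \right)} = 2 D$
$v{\left(O,E \right)} = \left(-12 + E\right) \left(10 + O\right)$ ($v{\left(O,E \right)} = \left(10 + O\right) \left(-12 + E\right) = \left(-12 + E\right) \left(10 + O\right)$)
$- 21 \left(v{\left(H{\left(-3 \right)},12 \right)} + 122\right) = - 21 \left(\left(-120 - 12 \cdot 2 \left(-3\right) + 10 \cdot 12 + 12 \cdot 2 \left(-3\right)\right) + 122\right) = - 21 \left(\left(-120 - -72 + 120 + 12 \left(-6\right)\right) + 122\right) = - 21 \left(\left(-120 + 72 + 120 - 72\right) + 122\right) = - 21 \left(0 + 122\right) = \left(-21\right) 122 = -2562$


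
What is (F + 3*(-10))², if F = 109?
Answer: 6241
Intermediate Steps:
(F + 3*(-10))² = (109 + 3*(-10))² = (109 - 30)² = 79² = 6241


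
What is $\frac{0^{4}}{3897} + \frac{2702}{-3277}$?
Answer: $- \frac{2702}{3277} \approx -0.82453$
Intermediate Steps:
$\frac{0^{4}}{3897} + \frac{2702}{-3277} = 0 \cdot \frac{1}{3897} + 2702 \left(- \frac{1}{3277}\right) = 0 - \frac{2702}{3277} = - \frac{2702}{3277}$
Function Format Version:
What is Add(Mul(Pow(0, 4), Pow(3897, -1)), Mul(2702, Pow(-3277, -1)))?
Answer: Rational(-2702, 3277) ≈ -0.82453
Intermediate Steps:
Add(Mul(Pow(0, 4), Pow(3897, -1)), Mul(2702, Pow(-3277, -1))) = Add(Mul(0, Rational(1, 3897)), Mul(2702, Rational(-1, 3277))) = Add(0, Rational(-2702, 3277)) = Rational(-2702, 3277)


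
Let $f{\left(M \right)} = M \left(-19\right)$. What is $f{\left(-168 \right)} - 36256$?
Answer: $-33064$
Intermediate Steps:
$f{\left(M \right)} = - 19 M$
$f{\left(-168 \right)} - 36256 = \left(-19\right) \left(-168\right) - 36256 = 3192 - 36256 = -33064$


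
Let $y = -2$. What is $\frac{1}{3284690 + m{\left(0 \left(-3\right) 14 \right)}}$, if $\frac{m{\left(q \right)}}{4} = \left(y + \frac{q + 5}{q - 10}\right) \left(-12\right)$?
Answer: $\frac{1}{3284810} \approx 3.0443 \cdot 10^{-7}$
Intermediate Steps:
$m{\left(q \right)} = 96 - \frac{48 \left(5 + q\right)}{-10 + q}$ ($m{\left(q \right)} = 4 \left(-2 + \frac{q + 5}{q - 10}\right) \left(-12\right) = 4 \left(-2 + \frac{5 + q}{-10 + q}\right) \left(-12\right) = 4 \left(24 - \frac{12 \left(5 + q\right)}{-10 + q}\right) = 96 - \frac{48 \left(5 + q\right)}{-10 + q}$)
$\frac{1}{3284690 + m{\left(0 \left(-3\right) 14 \right)}} = \frac{1}{3284690 + \frac{48 \left(-25 + 0 \left(-3\right) 14\right)}{-10 + 0 \left(-3\right) 14}} = \frac{1}{3284690 + \frac{48 \left(-25 + 0 \cdot 14\right)}{-10 + 0 \cdot 14}} = \frac{1}{3284690 + \frac{48 \left(-25 + 0\right)}{-10 + 0}} = \frac{1}{3284690 + 48 \frac{1}{-10} \left(-25\right)} = \frac{1}{3284690 + 48 \left(- \frac{1}{10}\right) \left(-25\right)} = \frac{1}{3284690 + 120} = \frac{1}{3284810}$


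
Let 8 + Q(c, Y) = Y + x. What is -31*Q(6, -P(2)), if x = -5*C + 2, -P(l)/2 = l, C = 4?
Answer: 682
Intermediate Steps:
P(l) = -2*l
x = -18 (x = -5*4 + 2 = -20 + 2 = -18)
Q(c, Y) = -26 + Y (Q(c, Y) = -8 + (Y - 18) = -8 + (-18 + Y) = -26 + Y)
-31*Q(6, -P(2)) = -31*(-26 - (-2)*2) = -31*(-26 - 1*(-4)) = -31*(-26 + 4) = -31*(-22) = 682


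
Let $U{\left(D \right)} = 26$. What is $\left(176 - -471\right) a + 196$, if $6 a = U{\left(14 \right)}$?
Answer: $\frac{8999}{3} \approx 2999.7$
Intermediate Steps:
$a = \frac{13}{3}$ ($a = \frac{1}{6} \cdot 26 = \frac{13}{3} \approx 4.3333$)
$\left(176 - -471\right) a + 196 = \left(176 - -471\right) \frac{13}{3} + 196 = \left(176 + 471\right) \frac{13}{3} + 196 = 647 \cdot \frac{13}{3} + 196 = \frac{8411}{3} + 196 = \frac{8999}{3}$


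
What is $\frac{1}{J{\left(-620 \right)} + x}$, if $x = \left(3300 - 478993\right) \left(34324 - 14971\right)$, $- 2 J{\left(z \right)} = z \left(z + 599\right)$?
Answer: $- \frac{1}{9206093139} \approx -1.0862 \cdot 10^{-10}$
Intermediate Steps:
$J{\left(z \right)} = - \frac{z \left(599 + z\right)}{2}$ ($J{\left(z \right)} = - \frac{z \left(z + 599\right)}{2} = - \frac{z \left(599 + z\right)}{2}$)
$x = -9206086629$ ($x = \left(-475693\right) 19353 = -9206086629$)
$\frac{1}{J{\left(-620 \right)} + x} = \frac{1}{\left(- \frac{1}{2}\right) \left(-620\right) \left(599 - 620\right) - 9206086629} = \frac{1}{\left(- \frac{1}{2}\right) \left(-620\right) \left(-21\right) - 9206086629} = \frac{1}{-6510 - 9206086629} = \frac{1}{-9206093139} = - \frac{1}{9206093139}$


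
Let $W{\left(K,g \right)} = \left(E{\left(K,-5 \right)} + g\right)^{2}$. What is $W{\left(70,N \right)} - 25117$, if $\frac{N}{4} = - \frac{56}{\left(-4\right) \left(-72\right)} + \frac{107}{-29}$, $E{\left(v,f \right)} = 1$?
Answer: $- \frac{1696600721}{68121} \approx -24906.0$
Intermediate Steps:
$N = - \frac{4055}{261}$ ($N = 4 \left(- \frac{56}{\left(-4\right) \left(-72\right)} + \frac{107}{-29}\right) = 4 \left(- \frac{56}{288} + 107 \left(- \frac{1}{29}\right)\right) = 4 \left(\left(-56\right) \frac{1}{288} - \frac{107}{29}\right) = 4 \left(- \frac{7}{36} - \frac{107}{29}\right) = 4 \left(- \frac{4055}{1044}\right) = - \frac{4055}{261} \approx -15.536$)
$W{\left(K,g \right)} = \left(1 + g\right)^{2}$
$W{\left(70,N \right)} - 25117 = \left(1 - \frac{4055}{261}\right)^{2} - 25117 = \left(- \frac{3794}{261}\right)^{2} - 25117 = \frac{14394436}{68121} - 25117 = - \frac{1696600721}{68121}$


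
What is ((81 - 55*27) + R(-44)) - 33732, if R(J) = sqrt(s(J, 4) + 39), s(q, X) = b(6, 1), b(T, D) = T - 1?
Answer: -35136 + 2*sqrt(11) ≈ -35129.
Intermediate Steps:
b(T, D) = -1 + T
s(q, X) = 5 (s(q, X) = -1 + 6 = 5)
R(J) = 2*sqrt(11) (R(J) = sqrt(5 + 39) = sqrt(44) = 2*sqrt(11))
((81 - 55*27) + R(-44)) - 33732 = ((81 - 55*27) + 2*sqrt(11)) - 33732 = ((81 - 1485) + 2*sqrt(11)) - 33732 = (-1404 + 2*sqrt(11)) - 33732 = -35136 + 2*sqrt(11)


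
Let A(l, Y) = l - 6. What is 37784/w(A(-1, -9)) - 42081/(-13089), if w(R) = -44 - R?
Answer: -164332593/161431 ≈ -1018.0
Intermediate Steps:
A(l, Y) = -6 + l
37784/w(A(-1, -9)) - 42081/(-13089) = 37784/(-44 - (-6 - 1)) - 42081/(-13089) = 37784/(-44 - 1*(-7)) - 42081*(-1/13089) = 37784/(-44 + 7) + 14027/4363 = 37784/(-37) + 14027/4363 = 37784*(-1/37) + 14027/4363 = -37784/37 + 14027/4363 = -164332593/161431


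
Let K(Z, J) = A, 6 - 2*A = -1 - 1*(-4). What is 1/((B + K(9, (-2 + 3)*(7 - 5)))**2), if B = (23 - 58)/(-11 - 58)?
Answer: 19044/76729 ≈ 0.24820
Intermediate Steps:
A = 3/2 (A = 3 - (-1 - 1*(-4))/2 = 3 - (-1 + 4)/2 = 3 - 1/2*3 = 3 - 3/2 = 3/2 ≈ 1.5000)
K(Z, J) = 3/2
B = 35/69 (B = -35/(-69) = -35*(-1/69) = 35/69 ≈ 0.50725)
1/((B + K(9, (-2 + 3)*(7 - 5)))**2) = 1/((35/69 + 3/2)**2) = 1/((277/138)**2) = 1/(76729/19044) = 19044/76729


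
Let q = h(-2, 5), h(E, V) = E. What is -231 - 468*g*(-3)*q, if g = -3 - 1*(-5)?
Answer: -5847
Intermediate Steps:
q = -2
g = 2 (g = -3 + 5 = 2)
-231 - 468*g*(-3)*q = -231 - 468*2*(-3)*(-2) = -231 - (-2808)*(-2) = -231 - 468*12 = -231 - 5616 = -5847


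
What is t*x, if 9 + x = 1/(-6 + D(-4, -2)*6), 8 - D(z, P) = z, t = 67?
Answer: -39731/66 ≈ -601.98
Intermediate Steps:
D(z, P) = 8 - z
x = -593/66 (x = -9 + 1/(-6 + (8 - 1*(-4))*6) = -9 + 1/(-6 + (8 + 4)*6) = -9 + 1/(-6 + 12*6) = -9 + 1/(-6 + 72) = -9 + 1/66 = -593/66 ≈ -8.9848)
t*x = 67*(-593/66) = -39731/66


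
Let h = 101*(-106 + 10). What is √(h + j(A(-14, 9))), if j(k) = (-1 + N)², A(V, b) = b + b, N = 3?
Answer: 2*I*√2423 ≈ 98.448*I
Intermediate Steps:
A(V, b) = 2*b
j(k) = 4 (j(k) = (-1 + 3)² = 2² = 4)
h = -9696 (h = 101*(-96) = -9696)
√(h + j(A(-14, 9))) = √(-9696 + 4) = √(-9692) = 2*I*√2423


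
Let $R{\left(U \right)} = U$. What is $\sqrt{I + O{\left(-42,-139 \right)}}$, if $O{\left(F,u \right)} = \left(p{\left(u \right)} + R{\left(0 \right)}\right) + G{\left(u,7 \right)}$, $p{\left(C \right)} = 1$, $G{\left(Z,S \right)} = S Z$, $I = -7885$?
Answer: $i \sqrt{8857} \approx 94.112 i$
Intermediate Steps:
$O{\left(F,u \right)} = 1 + 7 u$ ($O{\left(F,u \right)} = \left(1 + 0\right) + 7 u = 1 + 7 u$)
$\sqrt{I + O{\left(-42,-139 \right)}} = \sqrt{-7885 + \left(1 + 7 \left(-139\right)\right)} = \sqrt{-7885 + \left(1 - 973\right)} = \sqrt{-7885 - 972} = \sqrt{-8857} = i \sqrt{8857}$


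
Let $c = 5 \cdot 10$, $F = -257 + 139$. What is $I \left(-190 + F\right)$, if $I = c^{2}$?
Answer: $-770000$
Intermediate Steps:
$F = -118$
$c = 50$
$I = 2500$ ($I = 50^{2} = 2500$)
$I \left(-190 + F\right) = 2500 \left(-190 - 118\right) = 2500 \left(-308\right) = -770000$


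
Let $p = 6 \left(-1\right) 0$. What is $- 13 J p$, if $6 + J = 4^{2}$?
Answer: $0$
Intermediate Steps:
$J = 10$ ($J = -6 + 4^{2} = -6 + 16 = 10$)
$p = 0$ ($p = \left(-6\right) 0 = 0$)
$- 13 J p = \left(-13\right) 10 \cdot 0 = \left(-130\right) 0 = 0$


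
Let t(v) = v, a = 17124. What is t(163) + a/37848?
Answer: 515529/3154 ≈ 163.45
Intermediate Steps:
t(163) + a/37848 = 163 + 17124/37848 = 163 + 17124*(1/37848) = 163 + 1427/3154 = 515529/3154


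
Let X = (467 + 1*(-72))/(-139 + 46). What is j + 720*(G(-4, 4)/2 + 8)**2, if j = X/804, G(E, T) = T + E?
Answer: 3445493365/74772 ≈ 46080.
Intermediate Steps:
G(E, T) = E + T
X = -395/93 (X = (467 - 72)/(-93) = 395*(-1/93) = -395/93 ≈ -4.2473)
j = -395/74772 (j = -395/93/804 = -395/93*1/804 = -395/74772 ≈ -0.0052827)
j + 720*(G(-4, 4)/2 + 8)**2 = -395/74772 + 720*((-4 + 4)/2 + 8)**2 = -395/74772 + 720*(0*(1/2) + 8)**2 = -395/74772 + 720*(0 + 8)**2 = -395/74772 + 720*8**2 = -395/74772 + 720*64 = -395/74772 + 46080 = 3445493365/74772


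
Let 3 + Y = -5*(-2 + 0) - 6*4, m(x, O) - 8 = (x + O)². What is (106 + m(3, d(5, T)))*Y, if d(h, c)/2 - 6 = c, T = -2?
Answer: -3995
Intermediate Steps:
d(h, c) = 12 + 2*c
m(x, O) = 8 + (O + x)² (m(x, O) = 8 + (x + O)² = 8 + (O + x)²)
Y = -17 (Y = -3 + (-5*(-2 + 0) - 6*4) = -3 + (-5*(-2) - 24) = -3 + (10 - 24) = -3 - 14 = -17)
(106 + m(3, d(5, T)))*Y = (106 + (8 + ((12 + 2*(-2)) + 3)²))*(-17) = (106 + (8 + ((12 - 4) + 3)²))*(-17) = (106 + (8 + (8 + 3)²))*(-17) = (106 + (8 + 11²))*(-17) = (106 + (8 + 121))*(-17) = (106 + 129)*(-17) = 235*(-17) = -3995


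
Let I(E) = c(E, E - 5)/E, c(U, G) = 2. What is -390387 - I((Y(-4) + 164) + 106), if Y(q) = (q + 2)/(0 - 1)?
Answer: -53092633/136 ≈ -3.9039e+5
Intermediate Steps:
Y(q) = -2 - q (Y(q) = (2 + q)/(-1) = (2 + q)*(-1) = -2 - q)
I(E) = 2/E
-390387 - I((Y(-4) + 164) + 106) = -390387 - 2/(((-2 - 1*(-4)) + 164) + 106) = -390387 - 2/(((-2 + 4) + 164) + 106) = -390387 - 2/((2 + 164) + 106) = -390387 - 2/(166 + 106) = -390387 - 2/272 = -390387 - 1*1/136 = -390387 - 1/136 = -53092633/136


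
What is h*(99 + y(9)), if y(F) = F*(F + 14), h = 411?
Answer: 125766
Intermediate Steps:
y(F) = F*(14 + F)
h*(99 + y(9)) = 411*(99 + 9*(14 + 9)) = 411*(99 + 9*23) = 411*(99 + 207) = 411*306 = 125766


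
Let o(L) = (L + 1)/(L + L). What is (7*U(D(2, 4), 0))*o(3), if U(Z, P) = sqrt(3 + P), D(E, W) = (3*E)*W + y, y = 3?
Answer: 14*sqrt(3)/3 ≈ 8.0829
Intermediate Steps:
o(L) = (1 + L)/(2*L) (o(L) = (1 + L)/((2*L)) = (1 + L)*(1/(2*L)) = (1 + L)/(2*L))
D(E, W) = 3 + 3*E*W (D(E, W) = (3*E)*W + 3 = 3*E*W + 3 = 3 + 3*E*W)
(7*U(D(2, 4), 0))*o(3) = (7*sqrt(3 + 0))*((1/2)*(1 + 3)/3) = (7*sqrt(3))*((1/2)*(1/3)*4) = (7*sqrt(3))*(2/3) = 14*sqrt(3)/3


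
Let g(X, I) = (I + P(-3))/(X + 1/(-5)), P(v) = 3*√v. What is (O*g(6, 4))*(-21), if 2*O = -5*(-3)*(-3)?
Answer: 9450/29 + 14175*I*√3/58 ≈ 325.86 + 423.31*I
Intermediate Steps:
g(X, I) = (I + 3*I*√3)/(-⅕ + X) (g(X, I) = (I + 3*√(-3))/(X + 1/(-5)) = (I + 3*(I*√3))/(X - ⅕) = (I + 3*I*√3)/(-⅕ + X))
O = -45/2 (O = (-5*(-3)*(-3))/2 = (15*(-3))/2 = (½)*(-45) = -45/2 ≈ -22.500)
(O*g(6, 4))*(-21) = -225*(4 + 3*I*√3)/(2*(-1 + 5*6))*(-21) = -225*(4 + 3*I*√3)/(2*(-1 + 30))*(-21) = -225*(4 + 3*I*√3)/(2*29)*(-21) = -45*(20/29 + 15*I*√3/29)/2*(-21) = (-450/29 - 675*I*√3/58)*(-21) = 9450/29 + 14175*I*√3/58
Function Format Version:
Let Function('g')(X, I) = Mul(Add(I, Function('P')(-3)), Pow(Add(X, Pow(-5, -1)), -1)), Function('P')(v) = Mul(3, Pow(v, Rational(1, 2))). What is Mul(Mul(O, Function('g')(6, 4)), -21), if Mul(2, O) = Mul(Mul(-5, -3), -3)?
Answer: Add(Rational(9450, 29), Mul(Rational(14175, 58), I, Pow(3, Rational(1, 2)))) ≈ Add(325.86, Mul(423.31, I))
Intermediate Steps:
Function('g')(X, I) = Mul(Pow(Add(Rational(-1, 5), X), -1), Add(I, Mul(3, I, Pow(3, Rational(1, 2))))) (Function('g')(X, I) = Mul(Add(I, Mul(3, Pow(-3, Rational(1, 2)))), Pow(Add(X, Pow(-5, -1)), -1)) = Mul(Add(I, Mul(3, Mul(I, Pow(3, Rational(1, 2))))), Pow(Add(X, Rational(-1, 5)), -1)) = Mul(Add(I, Mul(3, I, Pow(3, Rational(1, 2)))), Pow(Add(Rational(-1, 5), X), -1)) = Mul(Pow(Add(Rational(-1, 5), X), -1), Add(I, Mul(3, I, Pow(3, Rational(1, 2))))))
O = Rational(-45, 2) (O = Mul(Rational(1, 2), Mul(Mul(-5, -3), -3)) = Mul(Rational(1, 2), Mul(15, -3)) = Mul(Rational(1, 2), -45) = Rational(-45, 2) ≈ -22.500)
Mul(Mul(O, Function('g')(6, 4)), -21) = Mul(Mul(Rational(-45, 2), Mul(5, Pow(Add(-1, Mul(5, 6)), -1), Add(4, Mul(3, I, Pow(3, Rational(1, 2)))))), -21) = Mul(Mul(Rational(-45, 2), Mul(5, Pow(Add(-1, 30), -1), Add(4, Mul(3, I, Pow(3, Rational(1, 2)))))), -21) = Mul(Mul(Rational(-45, 2), Mul(5, Pow(29, -1), Add(4, Mul(3, I, Pow(3, Rational(1, 2)))))), -21) = Mul(Mul(Rational(-45, 2), Mul(5, Rational(1, 29), Add(4, Mul(3, I, Pow(3, Rational(1, 2)))))), -21) = Mul(Mul(Rational(-45, 2), Add(Rational(20, 29), Mul(Rational(15, 29), I, Pow(3, Rational(1, 2))))), -21) = Mul(Add(Rational(-450, 29), Mul(Rational(-675, 58), I, Pow(3, Rational(1, 2)))), -21) = Add(Rational(9450, 29), Mul(Rational(14175, 58), I, Pow(3, Rational(1, 2))))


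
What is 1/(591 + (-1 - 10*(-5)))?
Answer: 1/640 ≈ 0.0015625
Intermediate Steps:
1/(591 + (-1 - 10*(-5))) = 1/(591 + (-1 + 50)) = 1/(591 + 49) = 1/640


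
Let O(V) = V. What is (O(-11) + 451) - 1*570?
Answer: -130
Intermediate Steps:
(O(-11) + 451) - 1*570 = (-11 + 451) - 1*570 = 440 - 570 = -130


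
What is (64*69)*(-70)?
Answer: -309120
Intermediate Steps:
(64*69)*(-70) = 4416*(-70) = -309120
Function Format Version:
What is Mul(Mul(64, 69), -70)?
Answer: -309120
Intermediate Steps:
Mul(Mul(64, 69), -70) = Mul(4416, -70) = -309120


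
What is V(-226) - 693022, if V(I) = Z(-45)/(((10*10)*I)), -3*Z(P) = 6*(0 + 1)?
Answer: -7831148599/11300 ≈ -6.9302e+5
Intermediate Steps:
Z(P) = -2 (Z(P) = -2*(0 + 1) = -2)
V(I) = -1/(50*I) (V(I) = -2*1/(100*I) = -1/(50*I))
V(-226) - 693022 = -1/50/(-226) - 693022 = -1/50*(-1/226) - 693022 = 1/11300 - 693022 = -7831148599/11300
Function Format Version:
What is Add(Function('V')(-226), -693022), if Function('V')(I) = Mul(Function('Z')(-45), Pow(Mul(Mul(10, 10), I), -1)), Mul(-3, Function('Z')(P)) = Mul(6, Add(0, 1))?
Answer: Rational(-7831148599, 11300) ≈ -6.9302e+5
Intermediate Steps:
Function('Z')(P) = -2 (Function('Z')(P) = Mul(Rational(-1, 3), Mul(6, Add(0, 1))) = Mul(Rational(-1, 3), Mul(6, 1)) = Mul(Rational(-1, 3), 6) = -2)
Function('V')(I) = Mul(Rational(-1, 50), Pow(I, -1)) (Function('V')(I) = Mul(-2, Pow(Mul(Mul(10, 10), I), -1)) = Mul(-2, Pow(Mul(100, I), -1)) = Mul(-2, Mul(Rational(1, 100), Pow(I, -1))) = Mul(Rational(-1, 50), Pow(I, -1)))
Add(Function('V')(-226), -693022) = Add(Mul(Rational(-1, 50), Pow(-226, -1)), -693022) = Add(Mul(Rational(-1, 50), Rational(-1, 226)), -693022) = Add(Rational(1, 11300), -693022) = Rational(-7831148599, 11300)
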